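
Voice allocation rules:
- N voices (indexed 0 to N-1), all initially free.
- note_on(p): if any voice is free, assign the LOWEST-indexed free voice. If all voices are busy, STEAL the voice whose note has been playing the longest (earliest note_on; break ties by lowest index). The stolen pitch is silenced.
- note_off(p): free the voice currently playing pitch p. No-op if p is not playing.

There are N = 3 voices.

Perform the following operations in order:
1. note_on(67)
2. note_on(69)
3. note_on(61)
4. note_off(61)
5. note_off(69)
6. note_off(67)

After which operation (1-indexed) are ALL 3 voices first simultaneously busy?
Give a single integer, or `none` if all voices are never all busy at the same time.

Op 1: note_on(67): voice 0 is free -> assigned | voices=[67 - -]
Op 2: note_on(69): voice 1 is free -> assigned | voices=[67 69 -]
Op 3: note_on(61): voice 2 is free -> assigned | voices=[67 69 61]
Op 4: note_off(61): free voice 2 | voices=[67 69 -]
Op 5: note_off(69): free voice 1 | voices=[67 - -]
Op 6: note_off(67): free voice 0 | voices=[- - -]

Answer: 3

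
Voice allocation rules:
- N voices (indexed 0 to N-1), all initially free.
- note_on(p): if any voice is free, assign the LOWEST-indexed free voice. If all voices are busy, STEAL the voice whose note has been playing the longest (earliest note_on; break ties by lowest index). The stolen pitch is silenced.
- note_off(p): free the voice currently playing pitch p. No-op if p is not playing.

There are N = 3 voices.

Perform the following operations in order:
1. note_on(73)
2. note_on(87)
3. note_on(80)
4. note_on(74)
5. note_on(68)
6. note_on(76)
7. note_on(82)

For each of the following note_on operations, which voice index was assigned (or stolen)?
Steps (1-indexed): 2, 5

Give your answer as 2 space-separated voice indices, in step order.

Op 1: note_on(73): voice 0 is free -> assigned | voices=[73 - -]
Op 2: note_on(87): voice 1 is free -> assigned | voices=[73 87 -]
Op 3: note_on(80): voice 2 is free -> assigned | voices=[73 87 80]
Op 4: note_on(74): all voices busy, STEAL voice 0 (pitch 73, oldest) -> assign | voices=[74 87 80]
Op 5: note_on(68): all voices busy, STEAL voice 1 (pitch 87, oldest) -> assign | voices=[74 68 80]
Op 6: note_on(76): all voices busy, STEAL voice 2 (pitch 80, oldest) -> assign | voices=[74 68 76]
Op 7: note_on(82): all voices busy, STEAL voice 0 (pitch 74, oldest) -> assign | voices=[82 68 76]

Answer: 1 1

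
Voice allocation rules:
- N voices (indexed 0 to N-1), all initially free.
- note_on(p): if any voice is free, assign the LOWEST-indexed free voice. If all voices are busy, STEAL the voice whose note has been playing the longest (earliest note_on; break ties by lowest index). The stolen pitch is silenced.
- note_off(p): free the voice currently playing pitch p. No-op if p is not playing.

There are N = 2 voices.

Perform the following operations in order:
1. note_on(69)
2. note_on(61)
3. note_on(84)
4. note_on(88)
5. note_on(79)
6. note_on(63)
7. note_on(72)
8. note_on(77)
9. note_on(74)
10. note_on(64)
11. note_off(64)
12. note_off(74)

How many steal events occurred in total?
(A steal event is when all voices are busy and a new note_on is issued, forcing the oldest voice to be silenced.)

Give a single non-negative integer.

Op 1: note_on(69): voice 0 is free -> assigned | voices=[69 -]
Op 2: note_on(61): voice 1 is free -> assigned | voices=[69 61]
Op 3: note_on(84): all voices busy, STEAL voice 0 (pitch 69, oldest) -> assign | voices=[84 61]
Op 4: note_on(88): all voices busy, STEAL voice 1 (pitch 61, oldest) -> assign | voices=[84 88]
Op 5: note_on(79): all voices busy, STEAL voice 0 (pitch 84, oldest) -> assign | voices=[79 88]
Op 6: note_on(63): all voices busy, STEAL voice 1 (pitch 88, oldest) -> assign | voices=[79 63]
Op 7: note_on(72): all voices busy, STEAL voice 0 (pitch 79, oldest) -> assign | voices=[72 63]
Op 8: note_on(77): all voices busy, STEAL voice 1 (pitch 63, oldest) -> assign | voices=[72 77]
Op 9: note_on(74): all voices busy, STEAL voice 0 (pitch 72, oldest) -> assign | voices=[74 77]
Op 10: note_on(64): all voices busy, STEAL voice 1 (pitch 77, oldest) -> assign | voices=[74 64]
Op 11: note_off(64): free voice 1 | voices=[74 -]
Op 12: note_off(74): free voice 0 | voices=[- -]

Answer: 8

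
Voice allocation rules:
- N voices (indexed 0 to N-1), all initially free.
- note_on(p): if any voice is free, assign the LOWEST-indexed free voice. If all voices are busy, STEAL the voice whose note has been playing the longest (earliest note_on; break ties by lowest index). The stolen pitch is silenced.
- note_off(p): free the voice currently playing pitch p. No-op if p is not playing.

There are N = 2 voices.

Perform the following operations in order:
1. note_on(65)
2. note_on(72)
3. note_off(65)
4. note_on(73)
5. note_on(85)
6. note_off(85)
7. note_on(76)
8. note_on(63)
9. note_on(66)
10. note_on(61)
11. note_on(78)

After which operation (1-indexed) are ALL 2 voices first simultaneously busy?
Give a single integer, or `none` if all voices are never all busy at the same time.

Op 1: note_on(65): voice 0 is free -> assigned | voices=[65 -]
Op 2: note_on(72): voice 1 is free -> assigned | voices=[65 72]
Op 3: note_off(65): free voice 0 | voices=[- 72]
Op 4: note_on(73): voice 0 is free -> assigned | voices=[73 72]
Op 5: note_on(85): all voices busy, STEAL voice 1 (pitch 72, oldest) -> assign | voices=[73 85]
Op 6: note_off(85): free voice 1 | voices=[73 -]
Op 7: note_on(76): voice 1 is free -> assigned | voices=[73 76]
Op 8: note_on(63): all voices busy, STEAL voice 0 (pitch 73, oldest) -> assign | voices=[63 76]
Op 9: note_on(66): all voices busy, STEAL voice 1 (pitch 76, oldest) -> assign | voices=[63 66]
Op 10: note_on(61): all voices busy, STEAL voice 0 (pitch 63, oldest) -> assign | voices=[61 66]
Op 11: note_on(78): all voices busy, STEAL voice 1 (pitch 66, oldest) -> assign | voices=[61 78]

Answer: 2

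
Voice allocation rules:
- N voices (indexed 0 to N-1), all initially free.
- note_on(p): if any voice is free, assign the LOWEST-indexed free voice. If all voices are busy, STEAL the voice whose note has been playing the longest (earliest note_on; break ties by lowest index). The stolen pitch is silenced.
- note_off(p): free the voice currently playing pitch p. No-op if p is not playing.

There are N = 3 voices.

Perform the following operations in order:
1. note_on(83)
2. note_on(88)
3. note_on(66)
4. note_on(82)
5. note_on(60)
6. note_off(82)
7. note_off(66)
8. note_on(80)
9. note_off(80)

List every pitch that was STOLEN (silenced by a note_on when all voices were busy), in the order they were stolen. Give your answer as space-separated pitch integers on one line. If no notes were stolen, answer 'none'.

Op 1: note_on(83): voice 0 is free -> assigned | voices=[83 - -]
Op 2: note_on(88): voice 1 is free -> assigned | voices=[83 88 -]
Op 3: note_on(66): voice 2 is free -> assigned | voices=[83 88 66]
Op 4: note_on(82): all voices busy, STEAL voice 0 (pitch 83, oldest) -> assign | voices=[82 88 66]
Op 5: note_on(60): all voices busy, STEAL voice 1 (pitch 88, oldest) -> assign | voices=[82 60 66]
Op 6: note_off(82): free voice 0 | voices=[- 60 66]
Op 7: note_off(66): free voice 2 | voices=[- 60 -]
Op 8: note_on(80): voice 0 is free -> assigned | voices=[80 60 -]
Op 9: note_off(80): free voice 0 | voices=[- 60 -]

Answer: 83 88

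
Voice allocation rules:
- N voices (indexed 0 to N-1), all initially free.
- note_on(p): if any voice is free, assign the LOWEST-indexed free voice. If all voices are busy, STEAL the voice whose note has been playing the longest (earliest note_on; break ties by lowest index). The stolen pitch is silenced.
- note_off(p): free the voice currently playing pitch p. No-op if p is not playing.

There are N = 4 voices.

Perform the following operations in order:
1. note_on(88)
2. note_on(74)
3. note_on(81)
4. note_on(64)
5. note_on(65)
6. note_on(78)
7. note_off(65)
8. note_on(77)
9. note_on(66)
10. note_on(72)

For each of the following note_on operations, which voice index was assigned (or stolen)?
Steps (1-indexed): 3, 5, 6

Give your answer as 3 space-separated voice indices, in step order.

Answer: 2 0 1

Derivation:
Op 1: note_on(88): voice 0 is free -> assigned | voices=[88 - - -]
Op 2: note_on(74): voice 1 is free -> assigned | voices=[88 74 - -]
Op 3: note_on(81): voice 2 is free -> assigned | voices=[88 74 81 -]
Op 4: note_on(64): voice 3 is free -> assigned | voices=[88 74 81 64]
Op 5: note_on(65): all voices busy, STEAL voice 0 (pitch 88, oldest) -> assign | voices=[65 74 81 64]
Op 6: note_on(78): all voices busy, STEAL voice 1 (pitch 74, oldest) -> assign | voices=[65 78 81 64]
Op 7: note_off(65): free voice 0 | voices=[- 78 81 64]
Op 8: note_on(77): voice 0 is free -> assigned | voices=[77 78 81 64]
Op 9: note_on(66): all voices busy, STEAL voice 2 (pitch 81, oldest) -> assign | voices=[77 78 66 64]
Op 10: note_on(72): all voices busy, STEAL voice 3 (pitch 64, oldest) -> assign | voices=[77 78 66 72]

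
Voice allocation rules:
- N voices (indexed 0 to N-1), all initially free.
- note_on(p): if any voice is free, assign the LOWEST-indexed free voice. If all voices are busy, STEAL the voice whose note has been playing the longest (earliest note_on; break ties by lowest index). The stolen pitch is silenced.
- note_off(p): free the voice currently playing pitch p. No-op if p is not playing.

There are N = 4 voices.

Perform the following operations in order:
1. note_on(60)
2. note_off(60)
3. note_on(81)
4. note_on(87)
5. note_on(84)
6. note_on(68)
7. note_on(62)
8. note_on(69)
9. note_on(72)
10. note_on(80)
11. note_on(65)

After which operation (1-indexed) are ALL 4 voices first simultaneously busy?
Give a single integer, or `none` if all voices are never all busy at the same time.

Op 1: note_on(60): voice 0 is free -> assigned | voices=[60 - - -]
Op 2: note_off(60): free voice 0 | voices=[- - - -]
Op 3: note_on(81): voice 0 is free -> assigned | voices=[81 - - -]
Op 4: note_on(87): voice 1 is free -> assigned | voices=[81 87 - -]
Op 5: note_on(84): voice 2 is free -> assigned | voices=[81 87 84 -]
Op 6: note_on(68): voice 3 is free -> assigned | voices=[81 87 84 68]
Op 7: note_on(62): all voices busy, STEAL voice 0 (pitch 81, oldest) -> assign | voices=[62 87 84 68]
Op 8: note_on(69): all voices busy, STEAL voice 1 (pitch 87, oldest) -> assign | voices=[62 69 84 68]
Op 9: note_on(72): all voices busy, STEAL voice 2 (pitch 84, oldest) -> assign | voices=[62 69 72 68]
Op 10: note_on(80): all voices busy, STEAL voice 3 (pitch 68, oldest) -> assign | voices=[62 69 72 80]
Op 11: note_on(65): all voices busy, STEAL voice 0 (pitch 62, oldest) -> assign | voices=[65 69 72 80]

Answer: 6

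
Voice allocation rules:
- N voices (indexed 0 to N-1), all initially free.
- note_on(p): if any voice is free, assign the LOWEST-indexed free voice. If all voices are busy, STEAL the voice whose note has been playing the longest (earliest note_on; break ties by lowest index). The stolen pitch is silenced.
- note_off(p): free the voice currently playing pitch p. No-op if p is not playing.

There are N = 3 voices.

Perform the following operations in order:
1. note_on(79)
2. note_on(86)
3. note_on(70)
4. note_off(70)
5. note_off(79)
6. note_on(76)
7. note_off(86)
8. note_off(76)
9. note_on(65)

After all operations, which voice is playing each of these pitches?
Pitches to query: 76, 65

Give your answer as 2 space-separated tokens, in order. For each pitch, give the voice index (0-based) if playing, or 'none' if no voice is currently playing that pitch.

Answer: none 0

Derivation:
Op 1: note_on(79): voice 0 is free -> assigned | voices=[79 - -]
Op 2: note_on(86): voice 1 is free -> assigned | voices=[79 86 -]
Op 3: note_on(70): voice 2 is free -> assigned | voices=[79 86 70]
Op 4: note_off(70): free voice 2 | voices=[79 86 -]
Op 5: note_off(79): free voice 0 | voices=[- 86 -]
Op 6: note_on(76): voice 0 is free -> assigned | voices=[76 86 -]
Op 7: note_off(86): free voice 1 | voices=[76 - -]
Op 8: note_off(76): free voice 0 | voices=[- - -]
Op 9: note_on(65): voice 0 is free -> assigned | voices=[65 - -]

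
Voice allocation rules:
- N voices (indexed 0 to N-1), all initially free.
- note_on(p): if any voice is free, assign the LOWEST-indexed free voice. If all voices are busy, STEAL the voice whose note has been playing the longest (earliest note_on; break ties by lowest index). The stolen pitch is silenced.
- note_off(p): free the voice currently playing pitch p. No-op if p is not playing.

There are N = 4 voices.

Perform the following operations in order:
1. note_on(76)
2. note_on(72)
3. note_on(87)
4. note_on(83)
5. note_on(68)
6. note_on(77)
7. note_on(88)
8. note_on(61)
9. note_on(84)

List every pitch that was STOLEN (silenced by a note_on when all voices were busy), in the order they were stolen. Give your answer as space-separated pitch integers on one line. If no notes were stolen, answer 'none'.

Op 1: note_on(76): voice 0 is free -> assigned | voices=[76 - - -]
Op 2: note_on(72): voice 1 is free -> assigned | voices=[76 72 - -]
Op 3: note_on(87): voice 2 is free -> assigned | voices=[76 72 87 -]
Op 4: note_on(83): voice 3 is free -> assigned | voices=[76 72 87 83]
Op 5: note_on(68): all voices busy, STEAL voice 0 (pitch 76, oldest) -> assign | voices=[68 72 87 83]
Op 6: note_on(77): all voices busy, STEAL voice 1 (pitch 72, oldest) -> assign | voices=[68 77 87 83]
Op 7: note_on(88): all voices busy, STEAL voice 2 (pitch 87, oldest) -> assign | voices=[68 77 88 83]
Op 8: note_on(61): all voices busy, STEAL voice 3 (pitch 83, oldest) -> assign | voices=[68 77 88 61]
Op 9: note_on(84): all voices busy, STEAL voice 0 (pitch 68, oldest) -> assign | voices=[84 77 88 61]

Answer: 76 72 87 83 68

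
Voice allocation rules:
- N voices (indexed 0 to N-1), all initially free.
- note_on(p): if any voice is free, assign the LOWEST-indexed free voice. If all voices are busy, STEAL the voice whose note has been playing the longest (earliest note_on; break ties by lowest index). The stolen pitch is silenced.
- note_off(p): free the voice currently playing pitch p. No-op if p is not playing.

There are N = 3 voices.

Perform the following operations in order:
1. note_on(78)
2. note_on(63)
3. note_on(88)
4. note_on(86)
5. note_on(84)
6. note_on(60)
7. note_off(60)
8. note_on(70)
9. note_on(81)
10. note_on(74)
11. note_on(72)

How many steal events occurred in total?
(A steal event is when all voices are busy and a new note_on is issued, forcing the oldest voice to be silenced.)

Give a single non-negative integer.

Answer: 6

Derivation:
Op 1: note_on(78): voice 0 is free -> assigned | voices=[78 - -]
Op 2: note_on(63): voice 1 is free -> assigned | voices=[78 63 -]
Op 3: note_on(88): voice 2 is free -> assigned | voices=[78 63 88]
Op 4: note_on(86): all voices busy, STEAL voice 0 (pitch 78, oldest) -> assign | voices=[86 63 88]
Op 5: note_on(84): all voices busy, STEAL voice 1 (pitch 63, oldest) -> assign | voices=[86 84 88]
Op 6: note_on(60): all voices busy, STEAL voice 2 (pitch 88, oldest) -> assign | voices=[86 84 60]
Op 7: note_off(60): free voice 2 | voices=[86 84 -]
Op 8: note_on(70): voice 2 is free -> assigned | voices=[86 84 70]
Op 9: note_on(81): all voices busy, STEAL voice 0 (pitch 86, oldest) -> assign | voices=[81 84 70]
Op 10: note_on(74): all voices busy, STEAL voice 1 (pitch 84, oldest) -> assign | voices=[81 74 70]
Op 11: note_on(72): all voices busy, STEAL voice 2 (pitch 70, oldest) -> assign | voices=[81 74 72]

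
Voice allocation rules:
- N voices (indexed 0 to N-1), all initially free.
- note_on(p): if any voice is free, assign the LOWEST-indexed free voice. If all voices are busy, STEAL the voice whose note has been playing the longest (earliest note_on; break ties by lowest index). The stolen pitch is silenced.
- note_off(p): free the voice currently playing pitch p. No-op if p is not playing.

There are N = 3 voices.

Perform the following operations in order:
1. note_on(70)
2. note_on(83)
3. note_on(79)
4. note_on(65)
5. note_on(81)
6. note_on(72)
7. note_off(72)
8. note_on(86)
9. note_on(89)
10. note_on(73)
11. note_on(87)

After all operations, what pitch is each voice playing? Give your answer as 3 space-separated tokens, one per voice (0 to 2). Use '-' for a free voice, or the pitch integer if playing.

Answer: 89 73 87

Derivation:
Op 1: note_on(70): voice 0 is free -> assigned | voices=[70 - -]
Op 2: note_on(83): voice 1 is free -> assigned | voices=[70 83 -]
Op 3: note_on(79): voice 2 is free -> assigned | voices=[70 83 79]
Op 4: note_on(65): all voices busy, STEAL voice 0 (pitch 70, oldest) -> assign | voices=[65 83 79]
Op 5: note_on(81): all voices busy, STEAL voice 1 (pitch 83, oldest) -> assign | voices=[65 81 79]
Op 6: note_on(72): all voices busy, STEAL voice 2 (pitch 79, oldest) -> assign | voices=[65 81 72]
Op 7: note_off(72): free voice 2 | voices=[65 81 -]
Op 8: note_on(86): voice 2 is free -> assigned | voices=[65 81 86]
Op 9: note_on(89): all voices busy, STEAL voice 0 (pitch 65, oldest) -> assign | voices=[89 81 86]
Op 10: note_on(73): all voices busy, STEAL voice 1 (pitch 81, oldest) -> assign | voices=[89 73 86]
Op 11: note_on(87): all voices busy, STEAL voice 2 (pitch 86, oldest) -> assign | voices=[89 73 87]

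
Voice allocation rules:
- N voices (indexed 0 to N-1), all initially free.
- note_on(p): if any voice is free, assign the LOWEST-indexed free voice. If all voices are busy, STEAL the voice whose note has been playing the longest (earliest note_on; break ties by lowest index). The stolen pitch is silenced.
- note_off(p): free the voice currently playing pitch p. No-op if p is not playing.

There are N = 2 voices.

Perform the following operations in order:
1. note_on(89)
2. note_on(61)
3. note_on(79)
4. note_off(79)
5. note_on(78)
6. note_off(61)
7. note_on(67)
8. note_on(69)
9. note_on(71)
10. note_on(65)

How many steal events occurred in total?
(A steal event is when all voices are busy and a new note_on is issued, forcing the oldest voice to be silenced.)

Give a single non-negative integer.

Op 1: note_on(89): voice 0 is free -> assigned | voices=[89 -]
Op 2: note_on(61): voice 1 is free -> assigned | voices=[89 61]
Op 3: note_on(79): all voices busy, STEAL voice 0 (pitch 89, oldest) -> assign | voices=[79 61]
Op 4: note_off(79): free voice 0 | voices=[- 61]
Op 5: note_on(78): voice 0 is free -> assigned | voices=[78 61]
Op 6: note_off(61): free voice 1 | voices=[78 -]
Op 7: note_on(67): voice 1 is free -> assigned | voices=[78 67]
Op 8: note_on(69): all voices busy, STEAL voice 0 (pitch 78, oldest) -> assign | voices=[69 67]
Op 9: note_on(71): all voices busy, STEAL voice 1 (pitch 67, oldest) -> assign | voices=[69 71]
Op 10: note_on(65): all voices busy, STEAL voice 0 (pitch 69, oldest) -> assign | voices=[65 71]

Answer: 4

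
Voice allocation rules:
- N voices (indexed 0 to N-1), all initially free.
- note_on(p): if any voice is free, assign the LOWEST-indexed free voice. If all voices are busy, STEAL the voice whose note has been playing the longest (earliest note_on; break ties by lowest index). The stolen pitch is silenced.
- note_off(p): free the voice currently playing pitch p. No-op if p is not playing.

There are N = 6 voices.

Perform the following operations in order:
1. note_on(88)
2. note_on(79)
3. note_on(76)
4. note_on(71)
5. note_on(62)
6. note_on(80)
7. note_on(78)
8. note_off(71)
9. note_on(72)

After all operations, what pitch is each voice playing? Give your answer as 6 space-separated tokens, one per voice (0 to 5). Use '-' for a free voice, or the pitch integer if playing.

Answer: 78 79 76 72 62 80

Derivation:
Op 1: note_on(88): voice 0 is free -> assigned | voices=[88 - - - - -]
Op 2: note_on(79): voice 1 is free -> assigned | voices=[88 79 - - - -]
Op 3: note_on(76): voice 2 is free -> assigned | voices=[88 79 76 - - -]
Op 4: note_on(71): voice 3 is free -> assigned | voices=[88 79 76 71 - -]
Op 5: note_on(62): voice 4 is free -> assigned | voices=[88 79 76 71 62 -]
Op 6: note_on(80): voice 5 is free -> assigned | voices=[88 79 76 71 62 80]
Op 7: note_on(78): all voices busy, STEAL voice 0 (pitch 88, oldest) -> assign | voices=[78 79 76 71 62 80]
Op 8: note_off(71): free voice 3 | voices=[78 79 76 - 62 80]
Op 9: note_on(72): voice 3 is free -> assigned | voices=[78 79 76 72 62 80]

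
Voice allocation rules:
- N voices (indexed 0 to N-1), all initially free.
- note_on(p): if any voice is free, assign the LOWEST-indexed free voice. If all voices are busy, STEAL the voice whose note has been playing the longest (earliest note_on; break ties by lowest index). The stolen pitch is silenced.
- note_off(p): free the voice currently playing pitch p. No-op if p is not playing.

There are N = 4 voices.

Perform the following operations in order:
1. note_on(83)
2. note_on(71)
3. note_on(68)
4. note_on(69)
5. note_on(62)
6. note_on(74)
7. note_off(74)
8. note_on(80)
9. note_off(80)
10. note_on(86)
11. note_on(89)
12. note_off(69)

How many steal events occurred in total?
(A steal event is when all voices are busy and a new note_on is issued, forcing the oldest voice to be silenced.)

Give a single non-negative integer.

Op 1: note_on(83): voice 0 is free -> assigned | voices=[83 - - -]
Op 2: note_on(71): voice 1 is free -> assigned | voices=[83 71 - -]
Op 3: note_on(68): voice 2 is free -> assigned | voices=[83 71 68 -]
Op 4: note_on(69): voice 3 is free -> assigned | voices=[83 71 68 69]
Op 5: note_on(62): all voices busy, STEAL voice 0 (pitch 83, oldest) -> assign | voices=[62 71 68 69]
Op 6: note_on(74): all voices busy, STEAL voice 1 (pitch 71, oldest) -> assign | voices=[62 74 68 69]
Op 7: note_off(74): free voice 1 | voices=[62 - 68 69]
Op 8: note_on(80): voice 1 is free -> assigned | voices=[62 80 68 69]
Op 9: note_off(80): free voice 1 | voices=[62 - 68 69]
Op 10: note_on(86): voice 1 is free -> assigned | voices=[62 86 68 69]
Op 11: note_on(89): all voices busy, STEAL voice 2 (pitch 68, oldest) -> assign | voices=[62 86 89 69]
Op 12: note_off(69): free voice 3 | voices=[62 86 89 -]

Answer: 3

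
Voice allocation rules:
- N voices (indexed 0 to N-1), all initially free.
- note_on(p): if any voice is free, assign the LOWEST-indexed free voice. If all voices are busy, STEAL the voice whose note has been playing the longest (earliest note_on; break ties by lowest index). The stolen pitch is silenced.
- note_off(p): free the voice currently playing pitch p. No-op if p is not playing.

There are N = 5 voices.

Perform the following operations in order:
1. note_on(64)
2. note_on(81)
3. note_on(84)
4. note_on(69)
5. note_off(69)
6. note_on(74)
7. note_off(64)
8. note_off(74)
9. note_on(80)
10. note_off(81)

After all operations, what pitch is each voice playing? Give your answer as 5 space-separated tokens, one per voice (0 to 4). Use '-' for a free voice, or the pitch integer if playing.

Op 1: note_on(64): voice 0 is free -> assigned | voices=[64 - - - -]
Op 2: note_on(81): voice 1 is free -> assigned | voices=[64 81 - - -]
Op 3: note_on(84): voice 2 is free -> assigned | voices=[64 81 84 - -]
Op 4: note_on(69): voice 3 is free -> assigned | voices=[64 81 84 69 -]
Op 5: note_off(69): free voice 3 | voices=[64 81 84 - -]
Op 6: note_on(74): voice 3 is free -> assigned | voices=[64 81 84 74 -]
Op 7: note_off(64): free voice 0 | voices=[- 81 84 74 -]
Op 8: note_off(74): free voice 3 | voices=[- 81 84 - -]
Op 9: note_on(80): voice 0 is free -> assigned | voices=[80 81 84 - -]
Op 10: note_off(81): free voice 1 | voices=[80 - 84 - -]

Answer: 80 - 84 - -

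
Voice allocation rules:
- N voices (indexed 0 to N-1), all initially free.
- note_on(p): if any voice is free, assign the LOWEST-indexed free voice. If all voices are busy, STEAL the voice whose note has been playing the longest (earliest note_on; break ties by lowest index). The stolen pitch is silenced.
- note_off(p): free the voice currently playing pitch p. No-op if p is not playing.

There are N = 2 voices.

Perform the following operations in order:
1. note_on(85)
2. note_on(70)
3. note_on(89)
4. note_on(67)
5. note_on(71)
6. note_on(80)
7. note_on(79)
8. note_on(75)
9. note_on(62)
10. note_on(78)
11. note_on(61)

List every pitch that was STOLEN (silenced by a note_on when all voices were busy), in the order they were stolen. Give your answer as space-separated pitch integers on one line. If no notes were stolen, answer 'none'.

Answer: 85 70 89 67 71 80 79 75 62

Derivation:
Op 1: note_on(85): voice 0 is free -> assigned | voices=[85 -]
Op 2: note_on(70): voice 1 is free -> assigned | voices=[85 70]
Op 3: note_on(89): all voices busy, STEAL voice 0 (pitch 85, oldest) -> assign | voices=[89 70]
Op 4: note_on(67): all voices busy, STEAL voice 1 (pitch 70, oldest) -> assign | voices=[89 67]
Op 5: note_on(71): all voices busy, STEAL voice 0 (pitch 89, oldest) -> assign | voices=[71 67]
Op 6: note_on(80): all voices busy, STEAL voice 1 (pitch 67, oldest) -> assign | voices=[71 80]
Op 7: note_on(79): all voices busy, STEAL voice 0 (pitch 71, oldest) -> assign | voices=[79 80]
Op 8: note_on(75): all voices busy, STEAL voice 1 (pitch 80, oldest) -> assign | voices=[79 75]
Op 9: note_on(62): all voices busy, STEAL voice 0 (pitch 79, oldest) -> assign | voices=[62 75]
Op 10: note_on(78): all voices busy, STEAL voice 1 (pitch 75, oldest) -> assign | voices=[62 78]
Op 11: note_on(61): all voices busy, STEAL voice 0 (pitch 62, oldest) -> assign | voices=[61 78]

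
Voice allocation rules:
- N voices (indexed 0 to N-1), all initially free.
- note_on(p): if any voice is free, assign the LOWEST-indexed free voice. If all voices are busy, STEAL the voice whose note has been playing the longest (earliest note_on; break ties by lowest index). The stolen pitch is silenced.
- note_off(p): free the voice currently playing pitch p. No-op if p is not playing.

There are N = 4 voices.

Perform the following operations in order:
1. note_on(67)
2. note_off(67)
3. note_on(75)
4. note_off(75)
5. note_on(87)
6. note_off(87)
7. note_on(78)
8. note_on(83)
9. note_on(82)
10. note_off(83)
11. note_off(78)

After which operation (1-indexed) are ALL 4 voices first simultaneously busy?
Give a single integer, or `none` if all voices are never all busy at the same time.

Op 1: note_on(67): voice 0 is free -> assigned | voices=[67 - - -]
Op 2: note_off(67): free voice 0 | voices=[- - - -]
Op 3: note_on(75): voice 0 is free -> assigned | voices=[75 - - -]
Op 4: note_off(75): free voice 0 | voices=[- - - -]
Op 5: note_on(87): voice 0 is free -> assigned | voices=[87 - - -]
Op 6: note_off(87): free voice 0 | voices=[- - - -]
Op 7: note_on(78): voice 0 is free -> assigned | voices=[78 - - -]
Op 8: note_on(83): voice 1 is free -> assigned | voices=[78 83 - -]
Op 9: note_on(82): voice 2 is free -> assigned | voices=[78 83 82 -]
Op 10: note_off(83): free voice 1 | voices=[78 - 82 -]
Op 11: note_off(78): free voice 0 | voices=[- - 82 -]

Answer: none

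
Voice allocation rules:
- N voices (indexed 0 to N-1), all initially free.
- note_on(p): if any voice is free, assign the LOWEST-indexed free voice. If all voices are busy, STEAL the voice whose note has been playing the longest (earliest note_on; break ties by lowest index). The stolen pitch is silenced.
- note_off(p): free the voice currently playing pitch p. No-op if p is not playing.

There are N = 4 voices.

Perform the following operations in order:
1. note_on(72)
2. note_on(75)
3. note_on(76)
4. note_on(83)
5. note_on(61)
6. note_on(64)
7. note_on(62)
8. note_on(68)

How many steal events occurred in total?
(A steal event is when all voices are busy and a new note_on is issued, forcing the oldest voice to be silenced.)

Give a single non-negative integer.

Answer: 4

Derivation:
Op 1: note_on(72): voice 0 is free -> assigned | voices=[72 - - -]
Op 2: note_on(75): voice 1 is free -> assigned | voices=[72 75 - -]
Op 3: note_on(76): voice 2 is free -> assigned | voices=[72 75 76 -]
Op 4: note_on(83): voice 3 is free -> assigned | voices=[72 75 76 83]
Op 5: note_on(61): all voices busy, STEAL voice 0 (pitch 72, oldest) -> assign | voices=[61 75 76 83]
Op 6: note_on(64): all voices busy, STEAL voice 1 (pitch 75, oldest) -> assign | voices=[61 64 76 83]
Op 7: note_on(62): all voices busy, STEAL voice 2 (pitch 76, oldest) -> assign | voices=[61 64 62 83]
Op 8: note_on(68): all voices busy, STEAL voice 3 (pitch 83, oldest) -> assign | voices=[61 64 62 68]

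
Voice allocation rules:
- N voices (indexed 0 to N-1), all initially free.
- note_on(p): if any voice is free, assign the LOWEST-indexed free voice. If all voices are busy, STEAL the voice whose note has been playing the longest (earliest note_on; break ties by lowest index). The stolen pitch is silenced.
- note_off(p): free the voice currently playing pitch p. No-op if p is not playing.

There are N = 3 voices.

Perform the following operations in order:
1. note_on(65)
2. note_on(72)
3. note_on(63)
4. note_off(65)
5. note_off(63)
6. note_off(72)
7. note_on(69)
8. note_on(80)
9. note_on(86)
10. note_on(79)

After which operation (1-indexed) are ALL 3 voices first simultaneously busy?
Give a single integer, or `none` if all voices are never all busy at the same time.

Op 1: note_on(65): voice 0 is free -> assigned | voices=[65 - -]
Op 2: note_on(72): voice 1 is free -> assigned | voices=[65 72 -]
Op 3: note_on(63): voice 2 is free -> assigned | voices=[65 72 63]
Op 4: note_off(65): free voice 0 | voices=[- 72 63]
Op 5: note_off(63): free voice 2 | voices=[- 72 -]
Op 6: note_off(72): free voice 1 | voices=[- - -]
Op 7: note_on(69): voice 0 is free -> assigned | voices=[69 - -]
Op 8: note_on(80): voice 1 is free -> assigned | voices=[69 80 -]
Op 9: note_on(86): voice 2 is free -> assigned | voices=[69 80 86]
Op 10: note_on(79): all voices busy, STEAL voice 0 (pitch 69, oldest) -> assign | voices=[79 80 86]

Answer: 3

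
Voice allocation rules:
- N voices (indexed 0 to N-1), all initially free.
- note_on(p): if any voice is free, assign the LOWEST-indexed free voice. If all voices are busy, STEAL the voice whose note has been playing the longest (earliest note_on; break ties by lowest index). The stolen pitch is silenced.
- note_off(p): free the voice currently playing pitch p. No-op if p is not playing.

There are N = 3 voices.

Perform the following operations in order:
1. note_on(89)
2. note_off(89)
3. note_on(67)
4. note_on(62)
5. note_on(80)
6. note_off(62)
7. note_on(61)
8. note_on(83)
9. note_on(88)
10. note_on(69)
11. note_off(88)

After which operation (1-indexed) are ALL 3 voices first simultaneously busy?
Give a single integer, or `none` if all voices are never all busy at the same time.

Answer: 5

Derivation:
Op 1: note_on(89): voice 0 is free -> assigned | voices=[89 - -]
Op 2: note_off(89): free voice 0 | voices=[- - -]
Op 3: note_on(67): voice 0 is free -> assigned | voices=[67 - -]
Op 4: note_on(62): voice 1 is free -> assigned | voices=[67 62 -]
Op 5: note_on(80): voice 2 is free -> assigned | voices=[67 62 80]
Op 6: note_off(62): free voice 1 | voices=[67 - 80]
Op 7: note_on(61): voice 1 is free -> assigned | voices=[67 61 80]
Op 8: note_on(83): all voices busy, STEAL voice 0 (pitch 67, oldest) -> assign | voices=[83 61 80]
Op 9: note_on(88): all voices busy, STEAL voice 2 (pitch 80, oldest) -> assign | voices=[83 61 88]
Op 10: note_on(69): all voices busy, STEAL voice 1 (pitch 61, oldest) -> assign | voices=[83 69 88]
Op 11: note_off(88): free voice 2 | voices=[83 69 -]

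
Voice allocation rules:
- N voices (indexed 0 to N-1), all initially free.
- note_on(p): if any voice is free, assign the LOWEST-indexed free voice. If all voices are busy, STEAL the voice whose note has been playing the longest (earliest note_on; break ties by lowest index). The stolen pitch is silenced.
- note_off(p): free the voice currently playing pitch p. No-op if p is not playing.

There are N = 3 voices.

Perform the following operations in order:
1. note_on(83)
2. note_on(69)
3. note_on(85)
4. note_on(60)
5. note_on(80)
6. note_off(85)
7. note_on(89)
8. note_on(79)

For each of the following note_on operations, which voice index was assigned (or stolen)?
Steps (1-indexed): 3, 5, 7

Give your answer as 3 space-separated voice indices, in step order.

Answer: 2 1 2

Derivation:
Op 1: note_on(83): voice 0 is free -> assigned | voices=[83 - -]
Op 2: note_on(69): voice 1 is free -> assigned | voices=[83 69 -]
Op 3: note_on(85): voice 2 is free -> assigned | voices=[83 69 85]
Op 4: note_on(60): all voices busy, STEAL voice 0 (pitch 83, oldest) -> assign | voices=[60 69 85]
Op 5: note_on(80): all voices busy, STEAL voice 1 (pitch 69, oldest) -> assign | voices=[60 80 85]
Op 6: note_off(85): free voice 2 | voices=[60 80 -]
Op 7: note_on(89): voice 2 is free -> assigned | voices=[60 80 89]
Op 8: note_on(79): all voices busy, STEAL voice 0 (pitch 60, oldest) -> assign | voices=[79 80 89]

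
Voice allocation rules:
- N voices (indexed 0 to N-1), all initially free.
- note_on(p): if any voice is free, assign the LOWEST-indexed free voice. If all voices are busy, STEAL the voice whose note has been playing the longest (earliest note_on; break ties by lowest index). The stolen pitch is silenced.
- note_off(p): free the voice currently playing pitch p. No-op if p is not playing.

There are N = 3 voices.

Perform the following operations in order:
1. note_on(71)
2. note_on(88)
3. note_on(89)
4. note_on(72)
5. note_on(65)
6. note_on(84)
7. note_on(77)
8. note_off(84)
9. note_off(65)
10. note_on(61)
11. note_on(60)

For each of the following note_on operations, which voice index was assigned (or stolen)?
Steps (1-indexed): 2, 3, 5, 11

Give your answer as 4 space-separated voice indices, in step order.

Op 1: note_on(71): voice 0 is free -> assigned | voices=[71 - -]
Op 2: note_on(88): voice 1 is free -> assigned | voices=[71 88 -]
Op 3: note_on(89): voice 2 is free -> assigned | voices=[71 88 89]
Op 4: note_on(72): all voices busy, STEAL voice 0 (pitch 71, oldest) -> assign | voices=[72 88 89]
Op 5: note_on(65): all voices busy, STEAL voice 1 (pitch 88, oldest) -> assign | voices=[72 65 89]
Op 6: note_on(84): all voices busy, STEAL voice 2 (pitch 89, oldest) -> assign | voices=[72 65 84]
Op 7: note_on(77): all voices busy, STEAL voice 0 (pitch 72, oldest) -> assign | voices=[77 65 84]
Op 8: note_off(84): free voice 2 | voices=[77 65 -]
Op 9: note_off(65): free voice 1 | voices=[77 - -]
Op 10: note_on(61): voice 1 is free -> assigned | voices=[77 61 -]
Op 11: note_on(60): voice 2 is free -> assigned | voices=[77 61 60]

Answer: 1 2 1 2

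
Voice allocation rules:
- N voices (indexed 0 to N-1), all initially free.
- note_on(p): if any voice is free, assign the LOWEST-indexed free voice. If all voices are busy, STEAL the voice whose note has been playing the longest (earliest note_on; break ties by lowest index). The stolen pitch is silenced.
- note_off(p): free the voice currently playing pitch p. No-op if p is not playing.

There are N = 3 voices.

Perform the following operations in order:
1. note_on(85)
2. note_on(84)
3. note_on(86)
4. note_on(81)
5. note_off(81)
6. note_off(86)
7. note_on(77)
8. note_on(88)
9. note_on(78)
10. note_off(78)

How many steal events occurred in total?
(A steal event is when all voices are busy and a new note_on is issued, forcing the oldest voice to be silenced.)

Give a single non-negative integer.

Op 1: note_on(85): voice 0 is free -> assigned | voices=[85 - -]
Op 2: note_on(84): voice 1 is free -> assigned | voices=[85 84 -]
Op 3: note_on(86): voice 2 is free -> assigned | voices=[85 84 86]
Op 4: note_on(81): all voices busy, STEAL voice 0 (pitch 85, oldest) -> assign | voices=[81 84 86]
Op 5: note_off(81): free voice 0 | voices=[- 84 86]
Op 6: note_off(86): free voice 2 | voices=[- 84 -]
Op 7: note_on(77): voice 0 is free -> assigned | voices=[77 84 -]
Op 8: note_on(88): voice 2 is free -> assigned | voices=[77 84 88]
Op 9: note_on(78): all voices busy, STEAL voice 1 (pitch 84, oldest) -> assign | voices=[77 78 88]
Op 10: note_off(78): free voice 1 | voices=[77 - 88]

Answer: 2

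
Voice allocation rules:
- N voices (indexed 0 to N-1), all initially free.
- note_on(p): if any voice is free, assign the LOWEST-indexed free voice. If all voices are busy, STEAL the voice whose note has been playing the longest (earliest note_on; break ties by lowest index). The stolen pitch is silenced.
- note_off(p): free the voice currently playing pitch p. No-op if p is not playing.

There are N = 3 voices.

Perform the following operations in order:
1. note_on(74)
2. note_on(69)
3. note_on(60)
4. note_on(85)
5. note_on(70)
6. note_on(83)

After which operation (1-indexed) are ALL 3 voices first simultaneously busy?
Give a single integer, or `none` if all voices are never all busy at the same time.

Op 1: note_on(74): voice 0 is free -> assigned | voices=[74 - -]
Op 2: note_on(69): voice 1 is free -> assigned | voices=[74 69 -]
Op 3: note_on(60): voice 2 is free -> assigned | voices=[74 69 60]
Op 4: note_on(85): all voices busy, STEAL voice 0 (pitch 74, oldest) -> assign | voices=[85 69 60]
Op 5: note_on(70): all voices busy, STEAL voice 1 (pitch 69, oldest) -> assign | voices=[85 70 60]
Op 6: note_on(83): all voices busy, STEAL voice 2 (pitch 60, oldest) -> assign | voices=[85 70 83]

Answer: 3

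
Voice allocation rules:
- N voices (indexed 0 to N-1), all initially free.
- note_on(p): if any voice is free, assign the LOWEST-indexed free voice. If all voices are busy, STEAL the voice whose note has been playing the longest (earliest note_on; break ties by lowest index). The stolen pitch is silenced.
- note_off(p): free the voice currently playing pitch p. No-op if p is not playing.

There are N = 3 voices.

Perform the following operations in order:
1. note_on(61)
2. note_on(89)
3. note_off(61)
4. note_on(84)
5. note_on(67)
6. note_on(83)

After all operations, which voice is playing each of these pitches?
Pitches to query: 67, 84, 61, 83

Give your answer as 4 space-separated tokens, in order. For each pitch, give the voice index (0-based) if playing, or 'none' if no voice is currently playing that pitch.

Op 1: note_on(61): voice 0 is free -> assigned | voices=[61 - -]
Op 2: note_on(89): voice 1 is free -> assigned | voices=[61 89 -]
Op 3: note_off(61): free voice 0 | voices=[- 89 -]
Op 4: note_on(84): voice 0 is free -> assigned | voices=[84 89 -]
Op 5: note_on(67): voice 2 is free -> assigned | voices=[84 89 67]
Op 6: note_on(83): all voices busy, STEAL voice 1 (pitch 89, oldest) -> assign | voices=[84 83 67]

Answer: 2 0 none 1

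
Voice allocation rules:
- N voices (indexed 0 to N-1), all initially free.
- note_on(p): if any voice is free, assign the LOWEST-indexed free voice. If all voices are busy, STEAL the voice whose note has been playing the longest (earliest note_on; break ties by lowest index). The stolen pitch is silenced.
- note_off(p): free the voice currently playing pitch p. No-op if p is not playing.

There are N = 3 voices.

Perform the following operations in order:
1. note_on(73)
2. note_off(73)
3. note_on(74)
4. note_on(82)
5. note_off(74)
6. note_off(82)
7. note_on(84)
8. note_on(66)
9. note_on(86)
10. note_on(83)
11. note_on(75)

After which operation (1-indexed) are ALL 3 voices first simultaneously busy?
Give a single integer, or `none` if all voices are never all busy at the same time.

Op 1: note_on(73): voice 0 is free -> assigned | voices=[73 - -]
Op 2: note_off(73): free voice 0 | voices=[- - -]
Op 3: note_on(74): voice 0 is free -> assigned | voices=[74 - -]
Op 4: note_on(82): voice 1 is free -> assigned | voices=[74 82 -]
Op 5: note_off(74): free voice 0 | voices=[- 82 -]
Op 6: note_off(82): free voice 1 | voices=[- - -]
Op 7: note_on(84): voice 0 is free -> assigned | voices=[84 - -]
Op 8: note_on(66): voice 1 is free -> assigned | voices=[84 66 -]
Op 9: note_on(86): voice 2 is free -> assigned | voices=[84 66 86]
Op 10: note_on(83): all voices busy, STEAL voice 0 (pitch 84, oldest) -> assign | voices=[83 66 86]
Op 11: note_on(75): all voices busy, STEAL voice 1 (pitch 66, oldest) -> assign | voices=[83 75 86]

Answer: 9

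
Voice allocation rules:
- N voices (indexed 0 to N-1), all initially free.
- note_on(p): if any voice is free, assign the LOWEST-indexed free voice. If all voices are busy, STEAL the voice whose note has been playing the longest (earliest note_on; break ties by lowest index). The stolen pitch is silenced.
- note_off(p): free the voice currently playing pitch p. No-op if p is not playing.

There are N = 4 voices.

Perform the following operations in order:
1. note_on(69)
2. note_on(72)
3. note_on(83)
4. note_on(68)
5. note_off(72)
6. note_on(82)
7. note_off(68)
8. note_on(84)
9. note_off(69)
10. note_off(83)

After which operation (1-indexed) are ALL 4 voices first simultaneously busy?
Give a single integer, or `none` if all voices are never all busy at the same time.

Answer: 4

Derivation:
Op 1: note_on(69): voice 0 is free -> assigned | voices=[69 - - -]
Op 2: note_on(72): voice 1 is free -> assigned | voices=[69 72 - -]
Op 3: note_on(83): voice 2 is free -> assigned | voices=[69 72 83 -]
Op 4: note_on(68): voice 3 is free -> assigned | voices=[69 72 83 68]
Op 5: note_off(72): free voice 1 | voices=[69 - 83 68]
Op 6: note_on(82): voice 1 is free -> assigned | voices=[69 82 83 68]
Op 7: note_off(68): free voice 3 | voices=[69 82 83 -]
Op 8: note_on(84): voice 3 is free -> assigned | voices=[69 82 83 84]
Op 9: note_off(69): free voice 0 | voices=[- 82 83 84]
Op 10: note_off(83): free voice 2 | voices=[- 82 - 84]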